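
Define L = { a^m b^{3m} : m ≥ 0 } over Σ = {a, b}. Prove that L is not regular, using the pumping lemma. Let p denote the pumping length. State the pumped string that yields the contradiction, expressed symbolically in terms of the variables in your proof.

a^{p+k} b^{3p}

Suppose for contradiction that L is regular, and let p be the pumping length.
Let w = a^p b^{3p} ∈ L; note |w| = 4p ≥ p.
By the pumping lemma, w = xyz with |xy| ≤ p and |y| ≥ 1.
Since the first p symbols of w are all a's and |xy| ≤ p, y lies entirely in the leading a-block: y = a^k for some k with 1 ≤ k ≤ p.
Pump with i = 2: xy^2z = a^{p+k} b^{3p}. For this to lie in L we would need 3p = 3(p+k), which forces k = 0. But k ≥ 1, so xy^2z ∉ L.
This contradicts the pumping lemma, so L is not regular.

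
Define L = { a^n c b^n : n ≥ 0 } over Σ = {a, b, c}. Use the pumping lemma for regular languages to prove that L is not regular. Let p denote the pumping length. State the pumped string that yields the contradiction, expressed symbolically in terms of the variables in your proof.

a^{p+k} c b^p

Assume L is regular. Let p be the pumping length given by the pumping lemma.
Take w = a^p c b^p ∈ L with |w| = 2p+1 ≥ p.
By the pumping lemma, w = xyz with |xy| ≤ p and |y| ≥ 1.
Since the first p symbols of w are all a's and |xy| ≤ p, y lies entirely in the leading a-block: y = a^k for some k with 1 ≤ k ≤ p.
Pump with i = 2: xy^2z = a^{p+k} c b^p, which would require p+k = p. But k ≥ 1, so xy^2z ∉ L.
This is a contradiction; hence L is not regular.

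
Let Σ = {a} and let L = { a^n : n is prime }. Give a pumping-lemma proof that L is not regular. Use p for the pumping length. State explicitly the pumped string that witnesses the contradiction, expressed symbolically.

Assume L is regular; let p be its pumping constant.
Let q be a prime with q ≥ p+2 (infinitely many primes exist), and take w = a^q ∈ L with |w| = q ≥ p.
By the pumping lemma, w = xyz with |xy| ≤ p and y is nonempty.
Then y = a^k for some k with 1 ≤ k ≤ p.
Since 1 ≤ k ≤ p, |xz| = q-k. Pump with i = q+1: |xy^{q+1}z| = (q-k)+(q+1)k = q+qk = q(1+k), which is composite (both factors ≥ 2). So xy^{q+1}z = a^{q(1+k)} ∉ L.
Contradiction. Therefore L is not regular.

a^{q(1+k)}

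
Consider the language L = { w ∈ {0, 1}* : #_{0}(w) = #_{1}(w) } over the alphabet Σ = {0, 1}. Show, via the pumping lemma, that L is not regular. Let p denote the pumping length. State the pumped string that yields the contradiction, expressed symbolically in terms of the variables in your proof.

0^{p+k} 1^p

Toward a contradiction, assume L is regular with pumping length p.
Choose w = 0^p 1^p ∈ L with |w| = 2p ≥ p.
The pumping lemma gives a decomposition w = xyz where |xy| ≤ p and |y| > 0.
The first p characters of w are 0's, so xy (and hence y) consists only of 0's. Write y = 0^k, 1 ≤ k ≤ p.
Pump with i = 2: xy^2z = 0^{p+k} 1^p has p+k occurrences of 0 but only p of 1. Since k ≥ 1 the counts differ, so xy^2z ∉ L.
This contradicts the pumping lemma, so L is not regular.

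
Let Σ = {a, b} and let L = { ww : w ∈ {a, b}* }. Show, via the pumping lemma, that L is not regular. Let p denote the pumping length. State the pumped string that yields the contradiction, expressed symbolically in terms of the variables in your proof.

Assume L is regular. Let p be the pumping length given by the pumping lemma.
Take w = a^p b^p a^p b^p = uu where u = a^pb^p; then w ∈ L and |w| = 4p ≥ p.
Write w = xyz as guaranteed by the lemma, with |xy| ≤ p and |y| > 0.
Because |xy| ≤ p and w begins with p copies of a, we have y = a^k with 1 ≤ k ≤ p.
Pump with i = 2: xy^2z = a^{p+k} b^p a^p b^p, of length 4p+k. Suppose this equals vv. The string starts with a and ends with b, so v does too; thus the boundary between the two copies of v is a b→a transition. There is exactly one such transition, at position 2p+k, so |v| = 2p+k and |vv| = 4p+2k ≠ 4p+k since k ≥ 1. So xy^2z ∉ L.
This is a contradiction; hence L is not regular.

a^{p+k} b^p a^p b^p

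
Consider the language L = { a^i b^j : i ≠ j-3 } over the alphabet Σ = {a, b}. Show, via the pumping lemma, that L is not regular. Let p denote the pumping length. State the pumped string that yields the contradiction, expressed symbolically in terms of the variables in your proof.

a^{p+p!} b^{p+p!+3}

Toward a contradiction, assume L is regular with pumping length p.
Choose w = a^p b^{p+p!+3}. Since p ≠ (p+p!+3)-3 = p+p!, w ∈ L; and |w| ≥ p.
The pumping lemma gives a decomposition w = xyz where |xy| ≤ p and |y| > 0.
Since the first p symbols of w are all a's and |xy| ≤ p, y lies entirely in the leading a-block: y = a^k for some k with 1 ≤ k ≤ p.
Since 1 ≤ k ≤ p, k divides p!; set t = 1 + p!/k. Then xy^t z has p + (p!/k)·k = p + p! copies of a. Now the a-count is p+p! and (b-count)-3 = (p+p!+3)-3 = p+p!, so i ≠ j-3 fails. So xy^t z = a^{p+p!} b^{p+p!+3} ∉ L.
This contradicts the pumping lemma, so L is not regular.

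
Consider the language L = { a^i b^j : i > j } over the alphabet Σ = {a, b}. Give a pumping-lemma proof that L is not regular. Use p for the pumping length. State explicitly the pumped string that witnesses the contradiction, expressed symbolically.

Assume L is regular. Let p be the pumping length given by the pumping lemma.
Choose w = a^{p+1} b^p ∈ L, with |w| = 2p+1 ≥ p.
Write w = xyz as guaranteed by the lemma, with |xy| ≤ p and |y| > 0.
Since the first p symbols of w are all a's and |xy| ≤ p, y lies entirely in the leading a-block: y = a^k for some k with 1 ≤ k ≤ p.
Consider xy^0z = xz = a^{p+1-k} b^p. Since k ≥ 1, the a-count p+1-k is at most p, so i > j fails; thus xz ∉ L.
Contradiction. Therefore L is not regular.

a^{p+1-k} b^p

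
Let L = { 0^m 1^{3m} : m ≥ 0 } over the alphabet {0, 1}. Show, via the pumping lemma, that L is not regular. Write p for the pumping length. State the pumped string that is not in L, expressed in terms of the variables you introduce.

0^{p+k} 1^{3p}

Assume L is regular; let p be its pumping constant.
Choose w = 0^p 1^{3p}, which is in L with |w| = 4p ≥ p.
By the pumping lemma, w = xyz with |xy| ≤ p and |y| ≥ 1.
The first p characters of w are 0's, so xy (and hence y) consists only of 0's. Write y = 0^k, 1 ≤ k ≤ p.
Pump with i = 2: xy^2z = 0^{p+k} 1^{3p}. For this to lie in L we would need 3p = 3(p+k), which forces k = 0. But k ≥ 1, so xy^2z ∉ L.
Contradiction. Therefore L is not regular.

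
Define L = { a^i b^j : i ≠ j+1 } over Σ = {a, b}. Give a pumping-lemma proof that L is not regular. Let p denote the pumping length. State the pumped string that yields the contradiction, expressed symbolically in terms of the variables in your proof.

Assume L is regular. Let p be the pumping length given by the pumping lemma.
Choose w = a^p b^{p+p!-1}. Since p ≠ (p+p!-1)+1 = p+p!, w ∈ L; and |w| ≥ p.
The pumping lemma gives a decomposition w = xyz where |xy| ≤ p and |y| > 0.
The first p characters of w are a's, so xy (and hence y) consists only of a's. Write y = a^k, 1 ≤ k ≤ p.
Since 1 ≤ k ≤ p, k divides p!; set t = 1 + p!/k. Then xy^t z has p + (p!/k)·k = p + p! copies of a. Now the a-count is p+p! and (b-count)+1 = (p+p!-1)+1 = p+p!, so i ≠ j+1 fails. So xy^t z = a^{p+p!} b^{p+p!-1} ∉ L.
Contradiction. Therefore L is not regular.

a^{p+p!} b^{p+p!-1}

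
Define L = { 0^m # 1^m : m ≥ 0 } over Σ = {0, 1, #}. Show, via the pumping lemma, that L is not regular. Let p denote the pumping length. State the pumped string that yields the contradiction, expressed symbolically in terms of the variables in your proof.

Assume L is regular; let p be its pumping constant.
Take w = 0^p # 1^p ∈ L with |w| = 2p+1 ≥ p.
Write w = xyz as guaranteed by the lemma, with |xy| ≤ p and |y| > 0.
Because |xy| ≤ p and w begins with p copies of 0, we have y = 0^k with 1 ≤ k ≤ p.
Pump with i = 2: xy^2z = 0^{p+k} # 1^p, which would require p+k = p. But k ≥ 1, so xy^2z ∉ L.
This is a contradiction; hence L is not regular.

0^{p+k} # 1^p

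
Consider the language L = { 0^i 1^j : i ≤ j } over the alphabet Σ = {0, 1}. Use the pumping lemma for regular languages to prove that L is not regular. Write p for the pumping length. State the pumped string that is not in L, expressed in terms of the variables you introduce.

0^{p+k} 1^p

Assume L is regular; let p be its pumping constant.
Choose w = 0^p 1^p ∈ L, with |w| = 2p ≥ p.
The pumping lemma gives a decomposition w = xyz where |xy| ≤ p and y is nonempty.
Because |xy| ≤ p and w begins with p copies of 0, we have y = 0^k with 1 ≤ k ≤ p.
Consider xy^2z = 0^{p+k} 1^p. Since k ≥ 1, the 0-count p+k exceeds the 1-count p, so i ≤ j fails; thus xy^2z ∉ L.
Contradiction. Therefore L is not regular.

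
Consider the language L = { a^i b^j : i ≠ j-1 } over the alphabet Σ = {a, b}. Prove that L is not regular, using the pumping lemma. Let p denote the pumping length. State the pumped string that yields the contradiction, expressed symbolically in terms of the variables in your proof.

Assume L is regular; let p be its pumping constant.
Choose w = a^p b^{p+p!+1}. Since p ≠ (p+p!+1)-1 = p+p!, w ∈ L; and |w| ≥ p.
By the pumping lemma, w = xyz with |xy| ≤ p and |y| ≥ 1.
Since the first p symbols of w are all a's and |xy| ≤ p, y lies entirely in the leading a-block: y = a^k for some k with 1 ≤ k ≤ p.
Since 1 ≤ k ≤ p, k divides p!; set t = 1 + p!/k. Then xy^t z has p + (p!/k)·k = p + p! copies of a. Now the a-count is p+p! and (b-count)-1 = (p+p!+1)-1 = p+p!, so i ≠ j-1 fails. So xy^t z = a^{p+p!} b^{p+p!+1} ∉ L.
Contradiction. Therefore L is not regular.

a^{p+p!} b^{p+p!+1}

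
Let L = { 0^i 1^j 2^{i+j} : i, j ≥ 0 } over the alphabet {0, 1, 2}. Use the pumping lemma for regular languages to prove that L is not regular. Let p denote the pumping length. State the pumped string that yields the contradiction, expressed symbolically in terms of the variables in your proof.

0^{p+k} 1^p 2^{2p}

Assume L is regular; let p be its pumping constant.
Take w = 0^p 1^p 2^{2p} ∈ L (with i=j=p, i+j=2p), |w| = 4p ≥ p.
By the pumping lemma, w = xyz with |xy| ≤ p and |y| ≥ 1.
Since the first p symbols of w are all 0's and |xy| ≤ p, y lies entirely in the leading 0-block: y = 0^k for some k with 1 ≤ k ≤ p.
Consider xy^2z = 0^{p+k} 1^p 2^{2p}. Now the 0- and 1-counts sum to 2p+k, but the 2-count is 2p ≠ 2p+k. So xy^2z ∉ L.
This contradicts the pumping lemma, so L is not regular.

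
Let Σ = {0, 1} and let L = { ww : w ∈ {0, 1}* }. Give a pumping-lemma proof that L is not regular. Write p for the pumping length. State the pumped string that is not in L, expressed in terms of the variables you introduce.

Toward a contradiction, assume L is regular with pumping length p.
Take w = 0^p 1^p 0^p 1^p = uu where u = 0^p1^p; then w ∈ L and |w| = 4p ≥ p.
The pumping lemma gives a decomposition w = xyz where |xy| ≤ p and |y| ≥ 1.
The first p characters of w are 0's, so xy (and hence y) consists only of 0's. Write y = 0^k, 1 ≤ k ≤ p.
Pump with i = 2: xy^2z = 0^{p+k} 1^p 0^p 1^p, of length 4p+k. Suppose this equals vv. The string starts with 0 and ends with 1, so v does too; thus the boundary between the two copies of v is a 1→0 transition. There is exactly one such transition, at position 2p+k, so |v| = 2p+k and |vv| = 4p+2k ≠ 4p+k since k ≥ 1. So xy^2z ∉ L.
This is a contradiction; hence L is not regular.

0^{p+k} 1^p 0^p 1^p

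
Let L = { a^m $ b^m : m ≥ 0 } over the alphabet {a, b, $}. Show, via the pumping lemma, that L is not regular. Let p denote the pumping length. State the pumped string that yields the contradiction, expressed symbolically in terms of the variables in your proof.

Suppose for contradiction that L is regular, and let p be the pumping length.
Take w = a^p $ b^p ∈ L with |w| = 2p+1 ≥ p.
By the pumping lemma, w = xyz with |xy| ≤ p and y is nonempty.
Since the first p symbols of w are all a's and |xy| ≤ p, y lies entirely in the leading a-block: y = a^k for some k with 1 ≤ k ≤ p.
Pump with i = 2: xy^2z = a^{p+k} $ b^p, which would require p+k = p. But k ≥ 1, so xy^2z ∉ L.
This is a contradiction; hence L is not regular.

a^{p+k} $ b^p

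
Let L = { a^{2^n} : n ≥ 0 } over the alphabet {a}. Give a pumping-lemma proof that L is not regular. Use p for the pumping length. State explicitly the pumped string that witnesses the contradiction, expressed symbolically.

Suppose for contradiction that L is regular, and let p be the pumping length.
Take w = a^{2^p} ∈ L with |w| = 2^p ≥ p.
Write w = xyz as guaranteed by the lemma, with |xy| ≤ p and |y| > 0.
Then y = a^k for some k with 1 ≤ k ≤ p.
Pump with i = 2: xy^2z = a^{2^p+k}. Since 1 ≤ k ≤ p < 2^p, we have 2^p < 2^p+k < 2^{p+1}, so 2^p+k is not a power of 2. So xy^2z ∉ L.
This is a contradiction; hence L is not regular.

a^{2^p+k}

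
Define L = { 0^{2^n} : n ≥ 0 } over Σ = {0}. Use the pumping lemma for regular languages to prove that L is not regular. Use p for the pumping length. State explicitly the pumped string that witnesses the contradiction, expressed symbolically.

0^{2^p+k}

Assume L is regular. Let p be the pumping length given by the pumping lemma.
Take w = 0^{2^p} ∈ L with |w| = 2^p ≥ p.
Write w = xyz as guaranteed by the lemma, with |xy| ≤ p and |y| > 0.
Then y = 0^k for some k with 1 ≤ k ≤ p.
Pump with i = 2: xy^2z = 0^{2^p+k}. Since 1 ≤ k ≤ p < 2^p, we have 2^p < 2^p+k < 2^{p+1}, so 2^p+k is not a power of 2. So xy^2z ∉ L.
This contradicts the pumping lemma, so L is not regular.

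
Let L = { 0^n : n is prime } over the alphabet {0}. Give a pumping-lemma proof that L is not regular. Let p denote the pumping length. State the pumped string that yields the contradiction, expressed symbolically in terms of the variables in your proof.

0^{q(1+k)}

Assume L is regular. Let p be the pumping length given by the pumping lemma.
Let q be a prime with q ≥ p+2 (infinitely many primes exist), and take w = 0^q ∈ L with |w| = q ≥ p.
The pumping lemma gives a decomposition w = xyz where |xy| ≤ p and |y| ≥ 1.
Then y = 0^k for some k with 1 ≤ k ≤ p.
Since 1 ≤ k ≤ p, |xz| = q-k. Pump with i = q+1: |xy^{q+1}z| = (q-k)+(q+1)k = q+qk = q(1+k), which is composite (both factors ≥ 2). So xy^{q+1}z = 0^{q(1+k)} ∉ L.
This is a contradiction; hence L is not regular.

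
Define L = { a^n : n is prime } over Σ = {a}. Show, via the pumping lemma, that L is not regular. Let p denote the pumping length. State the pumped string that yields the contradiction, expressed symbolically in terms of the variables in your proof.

a^{q(1+k)}

Toward a contradiction, assume L is regular with pumping length p.
Let q be a prime with q ≥ p+2 (infinitely many primes exist), and take w = a^q ∈ L with |w| = q ≥ p.
By the pumping lemma, w = xyz with |xy| ≤ p and y is nonempty.
Then y = a^k for some k with 1 ≤ k ≤ p.
Since 1 ≤ k ≤ p, |xz| = q-k. Pump with i = q+1: |xy^{q+1}z| = (q-k)+(q+1)k = q+qk = q(1+k), which is composite (both factors ≥ 2). So xy^{q+1}z = a^{q(1+k)} ∉ L.
This contradicts the pumping lemma, so L is not regular.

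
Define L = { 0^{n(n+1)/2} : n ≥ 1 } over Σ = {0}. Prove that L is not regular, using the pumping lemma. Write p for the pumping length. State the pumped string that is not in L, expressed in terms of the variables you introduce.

0^{p(p+1)/2+k}

Toward a contradiction, assume L is regular with pumping length p.
Take w = 0^{p(p+1)/2} ∈ L with |w| = p(p+1)/2 ≥ p.
Write w = xyz as guaranteed by the lemma, with |xy| ≤ p and |y| ≥ 1.
Then y = 0^k for some k with 1 ≤ k ≤ p.
Pump with i = 2: xy^2z = 0^{p(p+1)/2+k}. Since 1 ≤ k ≤ p, p(p+1)/2 < p(p+1)/2+k ≤ p(p+1)/2+p < (p+1)(p+2)/2, so p(p+1)/2+k is strictly between consecutive triangular numbers. So xy^2z ∉ L.
This is a contradiction; hence L is not regular.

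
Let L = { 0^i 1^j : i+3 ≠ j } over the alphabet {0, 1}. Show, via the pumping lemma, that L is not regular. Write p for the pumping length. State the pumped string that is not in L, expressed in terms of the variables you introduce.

0^{p+p!} 1^{p+p!+3}

Toward a contradiction, assume L is regular with pumping length p.
Choose w = 0^p 1^{p+p!+3}. Since p ≠ (p+p!+3)-3 = p+p!, w ∈ L; and |w| ≥ p.
By the pumping lemma, w = xyz with |xy| ≤ p and y is nonempty.
The first p characters of w are 0's, so xy (and hence y) consists only of 0's. Write y = 0^k, 1 ≤ k ≤ p.
Since 1 ≤ k ≤ p, k divides p!; set t = 1 + p!/k. Then xy^t z has p + (p!/k)·k = p + p! copies of 0. Now the 0-count is p+p! and (1-count)-3 = (p+p!+3)-3 = p+p!, so i+3 ≠ j fails. So xy^t z = 0^{p+p!} 1^{p+p!+3} ∉ L.
This is a contradiction; hence L is not regular.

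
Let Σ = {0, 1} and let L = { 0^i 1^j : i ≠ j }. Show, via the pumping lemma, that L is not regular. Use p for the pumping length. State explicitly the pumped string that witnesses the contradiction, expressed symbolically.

0^{p+p!} 1^{p+p!}

Toward a contradiction, assume L is regular with pumping length p.
Choose w = 0^p 1^{p+p!}. Since p ≠ p+p!, w ∈ L; and |w| ≥ p.
Write w = xyz as guaranteed by the lemma, with |xy| ≤ p and y is nonempty.
Because |xy| ≤ p and w begins with p copies of 0, we have y = 0^k with 1 ≤ k ≤ p.
Since 1 ≤ k ≤ p, k divides p!; set t = 1 + p!/k. Then xy^t z has p + (p!/k)·k = p + p! copies of 0. Now the 0-count equals the 1-count, so i ≠ j fails. So xy^t z = 0^{p+p!} 1^{p+p!} ∉ L.
Contradiction. Therefore L is not regular.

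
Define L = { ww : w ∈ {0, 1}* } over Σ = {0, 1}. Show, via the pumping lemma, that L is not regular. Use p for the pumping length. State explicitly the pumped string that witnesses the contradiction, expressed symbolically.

Suppose for contradiction that L is regular, and let p be the pumping length.
Take w = 0^p 1^p 0^p 1^p = uu where u = 0^p1^p; then w ∈ L and |w| = 4p ≥ p.
The pumping lemma gives a decomposition w = xyz where |xy| ≤ p and |y| ≥ 1.
Because |xy| ≤ p and w begins with p copies of 0, we have y = 0^k with 1 ≤ k ≤ p.
Pump with i = 2: xy^2z = 0^{p+k} 1^p 0^p 1^p, of length 4p+k. Suppose this equals vv. The string starts with 0 and ends with 1, so v does too; thus the boundary between the two copies of v is a 1→0 transition. There is exactly one such transition, at position 2p+k, so |v| = 2p+k and |vv| = 4p+2k ≠ 4p+k since k ≥ 1. So xy^2z ∉ L.
This is a contradiction; hence L is not regular.

0^{p+k} 1^p 0^p 1^p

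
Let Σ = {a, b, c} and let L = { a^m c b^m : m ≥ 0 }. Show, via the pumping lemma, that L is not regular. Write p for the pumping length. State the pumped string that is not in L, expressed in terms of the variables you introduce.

Assume L is regular; let p be its pumping constant.
Take w = a^p c b^p ∈ L with |w| = 2p+1 ≥ p.
Write w = xyz as guaranteed by the lemma, with |xy| ≤ p and y is nonempty.
Since the first p symbols of w are all a's and |xy| ≤ p, y lies entirely in the leading a-block: y = a^k for some k with 1 ≤ k ≤ p.
Pump with i = 2: xy^2z = a^{p+k} c b^p, which would require p+k = p. But k ≥ 1, so xy^2z ∉ L.
This is a contradiction; hence L is not regular.

a^{p+k} c b^p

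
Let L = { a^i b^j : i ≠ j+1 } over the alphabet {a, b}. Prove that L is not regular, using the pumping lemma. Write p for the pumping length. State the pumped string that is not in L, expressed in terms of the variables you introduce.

Assume L is regular. Let p be the pumping length given by the pumping lemma.
Choose w = a^p b^{p+p!-1}. Since p ≠ (p+p!-1)+1 = p+p!, w ∈ L; and |w| ≥ p.
By the pumping lemma, w = xyz with |xy| ≤ p and |y| > 0.
The first p characters of w are a's, so xy (and hence y) consists only of a's. Write y = a^k, 1 ≤ k ≤ p.
Since 1 ≤ k ≤ p, k divides p!; set t = 1 + p!/k. Then xy^t z has p + (p!/k)·k = p + p! copies of a. Now the a-count is p+p! and (b-count)+1 = (p+p!-1)+1 = p+p!, so i ≠ j+1 fails. So xy^t z = a^{p+p!} b^{p+p!-1} ∉ L.
Contradiction. Therefore L is not regular.

a^{p+p!} b^{p+p!-1}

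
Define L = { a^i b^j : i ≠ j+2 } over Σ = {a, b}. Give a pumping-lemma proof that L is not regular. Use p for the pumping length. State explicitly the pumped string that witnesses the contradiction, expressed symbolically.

Assume L is regular. Let p be the pumping length given by the pumping lemma.
Choose w = a^p b^{p+p!-2}. Since p ≠ (p+p!-2)+2 = p+p!, w ∈ L; and |w| ≥ p.
Write w = xyz as guaranteed by the lemma, with |xy| ≤ p and |y| ≥ 1.
Because |xy| ≤ p and w begins with p copies of a, we have y = a^k with 1 ≤ k ≤ p.
Since 1 ≤ k ≤ p, k divides p!; set t = 1 + p!/k. Then xy^t z has p + (p!/k)·k = p + p! copies of a. Now the a-count is p+p! and (b-count)+2 = (p+p!-2)+2 = p+p!, so i ≠ j+2 fails. So xy^t z = a^{p+p!} b^{p+p!-2} ∉ L.
This is a contradiction; hence L is not regular.

a^{p+p!} b^{p+p!-2}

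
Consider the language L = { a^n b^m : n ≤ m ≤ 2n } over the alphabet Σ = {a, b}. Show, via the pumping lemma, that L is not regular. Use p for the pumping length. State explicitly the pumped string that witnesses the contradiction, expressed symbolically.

a^{p+k} b^p

Suppose for contradiction that L is regular, and let p be the pumping length.
Take w = a^p b^p ∈ L (since p ≤ p ≤ 2p), with |w| = 2p ≥ p.
By the pumping lemma, w = xyz with |xy| ≤ p and |y| ≥ 1.
The first p characters of w are a's, so xy (and hence y) consists only of a's. Write y = a^k, 1 ≤ k ≤ p.
Pump with i = 2: xy^2z = a^{p+k} b^p. Now n = p+k > p = m, so the condition n ≤ m fails. Thus xy^2z ∉ L.
Contradiction. Therefore L is not regular.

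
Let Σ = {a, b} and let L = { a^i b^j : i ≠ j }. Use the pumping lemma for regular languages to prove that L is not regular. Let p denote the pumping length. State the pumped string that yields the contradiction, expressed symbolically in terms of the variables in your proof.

a^{p+p!} b^{p+p!}

Suppose for contradiction that L is regular, and let p be the pumping length.
Choose w = a^p b^{p+p!}. Since p ≠ p+p!, w ∈ L; and |w| ≥ p.
By the pumping lemma, w = xyz with |xy| ≤ p and |y| ≥ 1.
Since the first p symbols of w are all a's and |xy| ≤ p, y lies entirely in the leading a-block: y = a^k for some k with 1 ≤ k ≤ p.
Since 1 ≤ k ≤ p, k divides p!; set t = 1 + p!/k. Then xy^t z has p + (p!/k)·k = p + p! copies of a. Now the a-count equals the b-count, so i ≠ j fails. So xy^t z = a^{p+p!} b^{p+p!} ∉ L.
This contradicts the pumping lemma, so L is not regular.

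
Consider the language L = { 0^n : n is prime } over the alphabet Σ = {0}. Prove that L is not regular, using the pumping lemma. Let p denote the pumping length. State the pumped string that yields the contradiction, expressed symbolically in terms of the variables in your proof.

0^{q(1+k)}

Assume L is regular. Let p be the pumping length given by the pumping lemma.
Let q be a prime with q ≥ p+2 (infinitely many primes exist), and take w = 0^q ∈ L with |w| = q ≥ p.
Write w = xyz as guaranteed by the lemma, with |xy| ≤ p and |y| > 0.
Then y = 0^k for some k with 1 ≤ k ≤ p.
Since 1 ≤ k ≤ p, |xz| = q-k. Pump with i = q+1: |xy^{q+1}z| = (q-k)+(q+1)k = q+qk = q(1+k), which is composite (both factors ≥ 2). So xy^{q+1}z = 0^{q(1+k)} ∉ L.
Contradiction. Therefore L is not regular.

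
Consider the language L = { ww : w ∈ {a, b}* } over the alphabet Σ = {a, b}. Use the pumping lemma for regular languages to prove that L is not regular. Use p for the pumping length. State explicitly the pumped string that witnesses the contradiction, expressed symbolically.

a^{p+k} b^p a^p b^p

Assume L is regular; let p be its pumping constant.
Take w = a^p b^p a^p b^p = uu where u = a^pb^p; then w ∈ L and |w| = 4p ≥ p.
The pumping lemma gives a decomposition w = xyz where |xy| ≤ p and |y| > 0.
Since the first p symbols of w are all a's and |xy| ≤ p, y lies entirely in the leading a-block: y = a^k for some k with 1 ≤ k ≤ p.
Pump with i = 2: xy^2z = a^{p+k} b^p a^p b^p, of length 4p+k. Suppose this equals vv. The string starts with a and ends with b, so v does too; thus the boundary between the two copies of v is a b→a transition. There is exactly one such transition, at position 2p+k, so |v| = 2p+k and |vv| = 4p+2k ≠ 4p+k since k ≥ 1. So xy^2z ∉ L.
Contradiction. Therefore L is not regular.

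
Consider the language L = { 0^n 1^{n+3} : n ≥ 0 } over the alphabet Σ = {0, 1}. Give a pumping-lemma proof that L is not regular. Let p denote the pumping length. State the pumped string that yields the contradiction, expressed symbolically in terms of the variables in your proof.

0^{p+k} 1^{p+3}

Assume L is regular; let p be its pumping constant.
Take w = 0^p 1^{p+3}. Then w ∈ L and |w| = 2p+3 ≥ p.
Write w = xyz as guaranteed by the lemma, with |xy| ≤ p and |y| > 0.
Because |xy| ≤ p and w begins with p copies of 0, we have y = 0^k with 1 ≤ k ≤ p.
Pump with i = 2: xy^2z = 0^{p+k} 1^{p+3}. For this to lie in L we would need p+3 = (p+k)+3, which forces k = 0. But k ≥ 1, so xy^2z ∉ L.
This contradicts the pumping lemma, so L is not regular.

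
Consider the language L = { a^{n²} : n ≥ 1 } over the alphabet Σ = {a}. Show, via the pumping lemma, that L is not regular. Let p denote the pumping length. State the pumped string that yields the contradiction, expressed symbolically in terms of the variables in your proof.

a^{p²+k}

Assume L is regular; let p be its pumping constant.
Take w = a^{p²} ∈ L with |w| = p² ≥ p.
Write w = xyz as guaranteed by the lemma, with |xy| ≤ p and y is nonempty.
Then y = a^k for some k with 1 ≤ k ≤ p.
Pump with i = 2: xy^2z = a^{p²+k}. Since 1 ≤ k ≤ p, p² < p²+k ≤ p²+p < (p+1)², so p²+k lies strictly between consecutive squares and is not a perfect square. So xy^2z ∉ L.
This contradicts the pumping lemma, so L is not regular.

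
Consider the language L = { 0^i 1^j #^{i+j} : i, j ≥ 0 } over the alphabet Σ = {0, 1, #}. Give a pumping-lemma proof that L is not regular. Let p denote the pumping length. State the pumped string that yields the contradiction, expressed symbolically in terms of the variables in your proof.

Suppose for contradiction that L is regular, and let p be the pumping length.
Take w = 0^p 1^p #^{2p} ∈ L (with i=j=p, i+j=2p), |w| = 4p ≥ p.
The pumping lemma gives a decomposition w = xyz where |xy| ≤ p and |y| ≥ 1.
Since the first p symbols of w are all 0's and |xy| ≤ p, y lies entirely in the leading 0-block: y = 0^k for some k with 1 ≤ k ≤ p.
Consider xy^2z = 0^{p+k} 1^p #^{2p}. Now the 0- and 1-counts sum to 2p+k, but the #-count is 2p ≠ 2p+k. So xy^2z ∉ L.
This is a contradiction; hence L is not regular.

0^{p+k} 1^p #^{2p}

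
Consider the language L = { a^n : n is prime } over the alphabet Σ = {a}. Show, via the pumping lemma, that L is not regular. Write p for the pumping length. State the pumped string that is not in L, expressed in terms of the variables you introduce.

Assume L is regular. Let p be the pumping length given by the pumping lemma.
Let q be a prime with q ≥ p+2 (infinitely many primes exist), and take w = a^q ∈ L with |w| = q ≥ p.
Write w = xyz as guaranteed by the lemma, with |xy| ≤ p and |y| > 0.
Then y = a^k for some k with 1 ≤ k ≤ p.
Since 1 ≤ k ≤ p, |xz| = q-k. Pump with i = q+1: |xy^{q+1}z| = (q-k)+(q+1)k = q+qk = q(1+k), which is composite (both factors ≥ 2). So xy^{q+1}z = a^{q(1+k)} ∉ L.
This is a contradiction; hence L is not regular.

a^{q(1+k)}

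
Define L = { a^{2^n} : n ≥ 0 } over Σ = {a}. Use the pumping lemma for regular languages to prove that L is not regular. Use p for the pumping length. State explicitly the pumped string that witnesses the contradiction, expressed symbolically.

Assume L is regular. Let p be the pumping length given by the pumping lemma.
Take w = a^{2^p} ∈ L with |w| = 2^p ≥ p.
Write w = xyz as guaranteed by the lemma, with |xy| ≤ p and |y| > 0.
Then y = a^k for some k with 1 ≤ k ≤ p.
Pump with i = 2: xy^2z = a^{2^p+k}. Since 1 ≤ k ≤ p < 2^p, we have 2^p < 2^p+k < 2^{p+1}, so 2^p+k is not a power of 2. So xy^2z ∉ L.
This is a contradiction; hence L is not regular.

a^{2^p+k}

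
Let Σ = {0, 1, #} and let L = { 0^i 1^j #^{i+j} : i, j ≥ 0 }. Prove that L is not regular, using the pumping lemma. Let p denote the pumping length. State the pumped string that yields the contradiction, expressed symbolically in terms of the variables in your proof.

Assume L is regular; let p be its pumping constant.
Take w = 0^p 1^p #^{2p} ∈ L (with i=j=p, i+j=2p), |w| = 4p ≥ p.
The pumping lemma gives a decomposition w = xyz where |xy| ≤ p and |y| > 0.
Because |xy| ≤ p and w begins with p copies of 0, we have y = 0^k with 1 ≤ k ≤ p.
Consider xy^2z = 0^{p+k} 1^p #^{2p}. Now the 0- and 1-counts sum to 2p+k, but the #-count is 2p ≠ 2p+k. So xy^2z ∉ L.
This contradicts the pumping lemma, so L is not regular.

0^{p+k} 1^p #^{2p}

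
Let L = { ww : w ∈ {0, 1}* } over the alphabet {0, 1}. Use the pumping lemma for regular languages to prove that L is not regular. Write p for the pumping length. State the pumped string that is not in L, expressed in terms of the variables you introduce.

0^{p+k} 1^p 0^p 1^p

Assume L is regular. Let p be the pumping length given by the pumping lemma.
Take w = 0^p 1^p 0^p 1^p = uu where u = 0^p1^p; then w ∈ L and |w| = 4p ≥ p.
Write w = xyz as guaranteed by the lemma, with |xy| ≤ p and y is nonempty.
Because |xy| ≤ p and w begins with p copies of 0, we have y = 0^k with 1 ≤ k ≤ p.
Pump with i = 2: xy^2z = 0^{p+k} 1^p 0^p 1^p, of length 4p+k. Suppose this equals vv. The string starts with 0 and ends with 1, so v does too; thus the boundary between the two copies of v is a 1→0 transition. There is exactly one such transition, at position 2p+k, so |v| = 2p+k and |vv| = 4p+2k ≠ 4p+k since k ≥ 1. So xy^2z ∉ L.
Contradiction. Therefore L is not regular.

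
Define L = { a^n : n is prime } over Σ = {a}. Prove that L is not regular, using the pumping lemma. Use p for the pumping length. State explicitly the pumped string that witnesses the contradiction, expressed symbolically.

a^{q(1+k)}

Assume L is regular; let p be its pumping constant.
Let q be a prime with q ≥ p+2 (infinitely many primes exist), and take w = a^q ∈ L with |w| = q ≥ p.
The pumping lemma gives a decomposition w = xyz where |xy| ≤ p and |y| ≥ 1.
Then y = a^k for some k with 1 ≤ k ≤ p.
Since 1 ≤ k ≤ p, |xz| = q-k. Pump with i = q+1: |xy^{q+1}z| = (q-k)+(q+1)k = q+qk = q(1+k), which is composite (both factors ≥ 2). So xy^{q+1}z = a^{q(1+k)} ∉ L.
This is a contradiction; hence L is not regular.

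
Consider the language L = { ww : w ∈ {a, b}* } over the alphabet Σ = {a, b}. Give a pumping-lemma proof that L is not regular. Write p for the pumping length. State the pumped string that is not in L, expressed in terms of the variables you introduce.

Assume L is regular. Let p be the pumping length given by the pumping lemma.
Take w = a^p b^p a^p b^p = uu where u = a^pb^p; then w ∈ L and |w| = 4p ≥ p.
Write w = xyz as guaranteed by the lemma, with |xy| ≤ p and |y| ≥ 1.
Since the first p symbols of w are all a's and |xy| ≤ p, y lies entirely in the leading a-block: y = a^k for some k with 1 ≤ k ≤ p.
Pump with i = 2: xy^2z = a^{p+k} b^p a^p b^p, of length 4p+k. Suppose this equals vv. The string starts with a and ends with b, so v does too; thus the boundary between the two copies of v is a b→a transition. There is exactly one such transition, at position 2p+k, so |v| = 2p+k and |vv| = 4p+2k ≠ 4p+k since k ≥ 1. So xy^2z ∉ L.
Contradiction. Therefore L is not regular.

a^{p+k} b^p a^p b^p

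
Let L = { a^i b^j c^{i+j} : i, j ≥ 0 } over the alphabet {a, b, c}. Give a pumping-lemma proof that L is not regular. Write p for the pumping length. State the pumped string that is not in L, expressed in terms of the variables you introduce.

a^{p+k} b^p c^{2p}

Assume L is regular; let p be its pumping constant.
Take w = a^p b^p c^{2p} ∈ L (with i=j=p, i+j=2p), |w| = 4p ≥ p.
Write w = xyz as guaranteed by the lemma, with |xy| ≤ p and |y| ≥ 1.
Because |xy| ≤ p and w begins with p copies of a, we have y = a^k with 1 ≤ k ≤ p.
Consider xy^2z = a^{p+k} b^p c^{2p}. Now the a- and b-counts sum to 2p+k, but the c-count is 2p ≠ 2p+k. So xy^2z ∉ L.
Contradiction. Therefore L is not regular.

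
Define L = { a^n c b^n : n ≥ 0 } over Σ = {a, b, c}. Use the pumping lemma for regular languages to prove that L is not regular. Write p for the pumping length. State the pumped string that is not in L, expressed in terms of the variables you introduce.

a^{p+k} c b^p

Assume L is regular; let p be its pumping constant.
Take w = a^p c b^p ∈ L with |w| = 2p+1 ≥ p.
Write w = xyz as guaranteed by the lemma, with |xy| ≤ p and |y| ≥ 1.
Since the first p symbols of w are all a's and |xy| ≤ p, y lies entirely in the leading a-block: y = a^k for some k with 1 ≤ k ≤ p.
Pump with i = 2: xy^2z = a^{p+k} c b^p, which would require p+k = p. But k ≥ 1, so xy^2z ∉ L.
Contradiction. Therefore L is not regular.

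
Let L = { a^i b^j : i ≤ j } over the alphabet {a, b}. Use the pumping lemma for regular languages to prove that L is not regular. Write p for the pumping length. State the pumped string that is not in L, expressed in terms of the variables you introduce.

a^{p+k} b^p

Suppose for contradiction that L is regular, and let p be the pumping length.
Choose w = a^p b^p ∈ L, with |w| = 2p ≥ p.
The pumping lemma gives a decomposition w = xyz where |xy| ≤ p and |y| > 0.
The first p characters of w are a's, so xy (and hence y) consists only of a's. Write y = a^k, 1 ≤ k ≤ p.
Consider xy^2z = a^{p+k} b^p. Since k ≥ 1, the a-count p+k exceeds the b-count p, so i ≤ j fails; thus xy^2z ∉ L.
Contradiction. Therefore L is not regular.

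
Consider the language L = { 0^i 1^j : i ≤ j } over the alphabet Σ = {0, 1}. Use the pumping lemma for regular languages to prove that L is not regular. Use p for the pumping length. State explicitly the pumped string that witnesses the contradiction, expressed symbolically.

0^{p+k} 1^p

Assume L is regular. Let p be the pumping length given by the pumping lemma.
Choose w = 0^p 1^p ∈ L, with |w| = 2p ≥ p.
The pumping lemma gives a decomposition w = xyz where |xy| ≤ p and |y| > 0.
Because |xy| ≤ p and w begins with p copies of 0, we have y = 0^k with 1 ≤ k ≤ p.
Consider xy^2z = 0^{p+k} 1^p. Since k ≥ 1, the 0-count p+k exceeds the 1-count p, so i ≤ j fails; thus xy^2z ∉ L.
Contradiction. Therefore L is not regular.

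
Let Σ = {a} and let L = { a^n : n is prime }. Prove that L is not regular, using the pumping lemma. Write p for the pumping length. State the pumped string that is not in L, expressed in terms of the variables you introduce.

Suppose for contradiction that L is regular, and let p be the pumping length.
Let q be a prime with q ≥ p+2 (infinitely many primes exist), and take w = a^q ∈ L with |w| = q ≥ p.
The pumping lemma gives a decomposition w = xyz where |xy| ≤ p and |y| ≥ 1.
Then y = a^k for some k with 1 ≤ k ≤ p.
Since 1 ≤ k ≤ p, |xz| = q-k. Pump with i = q+1: |xy^{q+1}z| = (q-k)+(q+1)k = q+qk = q(1+k), which is composite (both factors ≥ 2). So xy^{q+1}z = a^{q(1+k)} ∉ L.
This is a contradiction; hence L is not regular.

a^{q(1+k)}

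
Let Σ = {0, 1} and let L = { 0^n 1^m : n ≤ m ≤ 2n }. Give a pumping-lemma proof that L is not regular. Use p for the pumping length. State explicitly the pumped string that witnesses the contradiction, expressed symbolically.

Suppose for contradiction that L is regular, and let p be the pumping length.
Take w = 0^p 1^p ∈ L (since p ≤ p ≤ 2p), with |w| = 2p ≥ p.
The pumping lemma gives a decomposition w = xyz where |xy| ≤ p and |y| ≥ 1.
Since the first p symbols of w are all 0's and |xy| ≤ p, y lies entirely in the leading 0-block: y = 0^k for some k with 1 ≤ k ≤ p.
Pump with i = 2: xy^2z = 0^{p+k} 1^p. Now n = p+k > p = m, so the condition n ≤ m fails. Thus xy^2z ∉ L.
Contradiction. Therefore L is not regular.

0^{p+k} 1^p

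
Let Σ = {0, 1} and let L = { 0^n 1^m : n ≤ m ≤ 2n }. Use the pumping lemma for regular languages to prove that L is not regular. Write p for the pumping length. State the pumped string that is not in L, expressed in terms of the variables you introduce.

Assume L is regular. Let p be the pumping length given by the pumping lemma.
Take w = 0^p 1^p ∈ L (since p ≤ p ≤ 2p), with |w| = 2p ≥ p.
Write w = xyz as guaranteed by the lemma, with |xy| ≤ p and |y| > 0.
Since the first p symbols of w are all 0's and |xy| ≤ p, y lies entirely in the leading 0-block: y = 0^k for some k with 1 ≤ k ≤ p.
Pump with i = 2: xy^2z = 0^{p+k} 1^p. Now n = p+k > p = m, so the condition n ≤ m fails. Thus xy^2z ∉ L.
This contradicts the pumping lemma, so L is not regular.

0^{p+k} 1^p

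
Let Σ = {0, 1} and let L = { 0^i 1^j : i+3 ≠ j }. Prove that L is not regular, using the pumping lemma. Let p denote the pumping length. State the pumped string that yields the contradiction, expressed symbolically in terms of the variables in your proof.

Assume L is regular; let p be its pumping constant.
Choose w = 0^p 1^{p+p!+3}. Since p ≠ (p+p!+3)-3 = p+p!, w ∈ L; and |w| ≥ p.
Write w = xyz as guaranteed by the lemma, with |xy| ≤ p and |y| > 0.
Since the first p symbols of w are all 0's and |xy| ≤ p, y lies entirely in the leading 0-block: y = 0^k for some k with 1 ≤ k ≤ p.
Since 1 ≤ k ≤ p, k divides p!; set t = 1 + p!/k. Then xy^t z has p + (p!/k)·k = p + p! copies of 0. Now the 0-count is p+p! and (1-count)-3 = (p+p!+3)-3 = p+p!, so i+3 ≠ j fails. So xy^t z = 0^{p+p!} 1^{p+p!+3} ∉ L.
This contradicts the pumping lemma, so L is not regular.

0^{p+p!} 1^{p+p!+3}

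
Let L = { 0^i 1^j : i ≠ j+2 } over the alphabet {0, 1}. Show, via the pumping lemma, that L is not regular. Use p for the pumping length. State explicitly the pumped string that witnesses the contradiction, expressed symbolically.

0^{p+p!} 1^{p+p!-2}

Toward a contradiction, assume L is regular with pumping length p.
Choose w = 0^p 1^{p+p!-2}. Since p ≠ (p+p!-2)+2 = p+p!, w ∈ L; and |w| ≥ p.
By the pumping lemma, w = xyz with |xy| ≤ p and |y| > 0.
The first p characters of w are 0's, so xy (and hence y) consists only of 0's. Write y = 0^k, 1 ≤ k ≤ p.
Since 1 ≤ k ≤ p, k divides p!; set t = 1 + p!/k. Then xy^t z has p + (p!/k)·k = p + p! copies of 0. Now the 0-count is p+p! and (1-count)+2 = (p+p!-2)+2 = p+p!, so i ≠ j+2 fails. So xy^t z = 0^{p+p!} 1^{p+p!-2} ∉ L.
Contradiction. Therefore L is not regular.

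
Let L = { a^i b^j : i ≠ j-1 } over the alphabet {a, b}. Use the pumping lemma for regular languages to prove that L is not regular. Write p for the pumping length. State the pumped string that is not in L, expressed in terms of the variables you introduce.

Suppose for contradiction that L is regular, and let p be the pumping length.
Choose w = a^p b^{p+p!+1}. Since p ≠ (p+p!+1)-1 = p+p!, w ∈ L; and |w| ≥ p.
The pumping lemma gives a decomposition w = xyz where |xy| ≤ p and |y| > 0.
Because |xy| ≤ p and w begins with p copies of a, we have y = a^k with 1 ≤ k ≤ p.
Since 1 ≤ k ≤ p, k divides p!; set t = 1 + p!/k. Then xy^t z has p + (p!/k)·k = p + p! copies of a. Now the a-count is p+p! and (b-count)-1 = (p+p!+1)-1 = p+p!, so i ≠ j-1 fails. So xy^t z = a^{p+p!} b^{p+p!+1} ∉ L.
This is a contradiction; hence L is not regular.

a^{p+p!} b^{p+p!+1}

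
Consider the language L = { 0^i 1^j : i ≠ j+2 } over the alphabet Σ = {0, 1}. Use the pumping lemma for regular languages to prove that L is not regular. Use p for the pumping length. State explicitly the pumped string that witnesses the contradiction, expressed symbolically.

0^{p+p!} 1^{p+p!-2}

Toward a contradiction, assume L is regular with pumping length p.
Choose w = 0^p 1^{p+p!-2}. Since p ≠ (p+p!-2)+2 = p+p!, w ∈ L; and |w| ≥ p.
By the pumping lemma, w = xyz with |xy| ≤ p and |y| > 0.
Because |xy| ≤ p and w begins with p copies of 0, we have y = 0^k with 1 ≤ k ≤ p.
Since 1 ≤ k ≤ p, k divides p!; set t = 1 + p!/k. Then xy^t z has p + (p!/k)·k = p + p! copies of 0. Now the 0-count is p+p! and (1-count)+2 = (p+p!-2)+2 = p+p!, so i ≠ j+2 fails. So xy^t z = 0^{p+p!} 1^{p+p!-2} ∉ L.
This contradicts the pumping lemma, so L is not regular.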